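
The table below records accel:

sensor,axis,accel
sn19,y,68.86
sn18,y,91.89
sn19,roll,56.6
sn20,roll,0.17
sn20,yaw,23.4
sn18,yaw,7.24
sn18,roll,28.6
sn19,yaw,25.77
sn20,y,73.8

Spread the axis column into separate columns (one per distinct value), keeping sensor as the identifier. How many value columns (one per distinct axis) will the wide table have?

3 distinct axis values: roll, yaw, y.

3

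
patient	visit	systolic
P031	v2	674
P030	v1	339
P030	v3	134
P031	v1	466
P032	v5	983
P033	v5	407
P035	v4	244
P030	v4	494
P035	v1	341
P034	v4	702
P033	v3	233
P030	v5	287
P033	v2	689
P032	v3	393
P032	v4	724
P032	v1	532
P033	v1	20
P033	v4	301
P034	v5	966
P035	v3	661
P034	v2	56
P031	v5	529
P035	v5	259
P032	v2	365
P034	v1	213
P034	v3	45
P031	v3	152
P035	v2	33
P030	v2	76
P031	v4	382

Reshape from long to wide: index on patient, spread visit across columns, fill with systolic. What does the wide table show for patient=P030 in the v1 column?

Wide layout: rows indexed by patient, columns are the 5 distinct visit values (v2, v1, v3, v5, v4).
Cell (patient=P030, visit=v1) draws from the long row where patient=P030 and visit=v1, which has systolic=339.

339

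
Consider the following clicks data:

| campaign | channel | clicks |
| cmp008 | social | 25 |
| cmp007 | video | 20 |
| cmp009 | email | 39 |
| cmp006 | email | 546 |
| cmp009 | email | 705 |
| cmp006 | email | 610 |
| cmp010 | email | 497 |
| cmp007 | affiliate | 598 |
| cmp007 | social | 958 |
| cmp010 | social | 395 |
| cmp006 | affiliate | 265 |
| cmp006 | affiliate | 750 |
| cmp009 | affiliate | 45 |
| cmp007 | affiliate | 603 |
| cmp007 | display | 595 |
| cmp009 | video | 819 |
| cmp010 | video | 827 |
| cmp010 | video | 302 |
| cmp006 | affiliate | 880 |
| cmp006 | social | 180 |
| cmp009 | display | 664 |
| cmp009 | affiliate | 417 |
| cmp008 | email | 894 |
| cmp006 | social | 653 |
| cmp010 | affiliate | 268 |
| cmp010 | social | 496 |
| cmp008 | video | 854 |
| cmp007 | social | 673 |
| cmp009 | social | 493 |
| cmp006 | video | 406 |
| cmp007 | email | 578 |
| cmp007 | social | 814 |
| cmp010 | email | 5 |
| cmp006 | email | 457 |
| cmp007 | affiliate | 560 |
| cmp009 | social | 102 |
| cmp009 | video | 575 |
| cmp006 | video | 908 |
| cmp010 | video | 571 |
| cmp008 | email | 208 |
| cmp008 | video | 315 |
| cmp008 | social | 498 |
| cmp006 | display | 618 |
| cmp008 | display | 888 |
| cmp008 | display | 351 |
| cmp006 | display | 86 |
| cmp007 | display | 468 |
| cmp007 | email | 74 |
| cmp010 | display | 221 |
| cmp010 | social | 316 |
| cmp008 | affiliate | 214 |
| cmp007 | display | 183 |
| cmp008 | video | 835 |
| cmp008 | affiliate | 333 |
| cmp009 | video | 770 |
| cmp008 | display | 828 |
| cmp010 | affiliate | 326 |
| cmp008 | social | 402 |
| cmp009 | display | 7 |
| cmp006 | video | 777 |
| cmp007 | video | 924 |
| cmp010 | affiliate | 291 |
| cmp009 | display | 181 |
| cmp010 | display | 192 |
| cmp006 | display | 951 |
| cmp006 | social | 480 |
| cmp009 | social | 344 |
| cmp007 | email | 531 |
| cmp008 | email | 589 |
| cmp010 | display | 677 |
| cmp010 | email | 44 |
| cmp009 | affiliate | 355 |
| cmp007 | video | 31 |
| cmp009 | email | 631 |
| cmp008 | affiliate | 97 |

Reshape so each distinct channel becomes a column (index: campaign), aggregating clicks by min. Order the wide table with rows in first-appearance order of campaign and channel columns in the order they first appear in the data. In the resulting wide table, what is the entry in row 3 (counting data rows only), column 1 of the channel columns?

102

With rows in first-appearance order of campaign, row 3 is campaign=cmp009. channel columns in first-appearance order: social, video, email, affiliate, display; column 1 is social.
Long rows with campaign=cmp009, channel=social: min(493, 102, 344) = 102.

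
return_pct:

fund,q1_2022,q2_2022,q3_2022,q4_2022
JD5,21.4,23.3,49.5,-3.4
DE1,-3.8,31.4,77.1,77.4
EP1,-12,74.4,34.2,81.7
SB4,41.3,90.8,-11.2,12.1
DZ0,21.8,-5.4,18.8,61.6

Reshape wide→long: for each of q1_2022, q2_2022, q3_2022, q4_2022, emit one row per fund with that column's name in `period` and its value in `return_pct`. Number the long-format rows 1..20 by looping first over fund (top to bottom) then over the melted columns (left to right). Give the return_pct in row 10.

74.4

20 rows total (5 × 4). Row 10: index ⌊(10-1)/4⌋ = 2 into fund → EP1; (10-1) mod 4 = 1 into the melted columns → q2_2022.
So row 10 is (EP1, q2_2022, 74.4); return_pct = 74.4.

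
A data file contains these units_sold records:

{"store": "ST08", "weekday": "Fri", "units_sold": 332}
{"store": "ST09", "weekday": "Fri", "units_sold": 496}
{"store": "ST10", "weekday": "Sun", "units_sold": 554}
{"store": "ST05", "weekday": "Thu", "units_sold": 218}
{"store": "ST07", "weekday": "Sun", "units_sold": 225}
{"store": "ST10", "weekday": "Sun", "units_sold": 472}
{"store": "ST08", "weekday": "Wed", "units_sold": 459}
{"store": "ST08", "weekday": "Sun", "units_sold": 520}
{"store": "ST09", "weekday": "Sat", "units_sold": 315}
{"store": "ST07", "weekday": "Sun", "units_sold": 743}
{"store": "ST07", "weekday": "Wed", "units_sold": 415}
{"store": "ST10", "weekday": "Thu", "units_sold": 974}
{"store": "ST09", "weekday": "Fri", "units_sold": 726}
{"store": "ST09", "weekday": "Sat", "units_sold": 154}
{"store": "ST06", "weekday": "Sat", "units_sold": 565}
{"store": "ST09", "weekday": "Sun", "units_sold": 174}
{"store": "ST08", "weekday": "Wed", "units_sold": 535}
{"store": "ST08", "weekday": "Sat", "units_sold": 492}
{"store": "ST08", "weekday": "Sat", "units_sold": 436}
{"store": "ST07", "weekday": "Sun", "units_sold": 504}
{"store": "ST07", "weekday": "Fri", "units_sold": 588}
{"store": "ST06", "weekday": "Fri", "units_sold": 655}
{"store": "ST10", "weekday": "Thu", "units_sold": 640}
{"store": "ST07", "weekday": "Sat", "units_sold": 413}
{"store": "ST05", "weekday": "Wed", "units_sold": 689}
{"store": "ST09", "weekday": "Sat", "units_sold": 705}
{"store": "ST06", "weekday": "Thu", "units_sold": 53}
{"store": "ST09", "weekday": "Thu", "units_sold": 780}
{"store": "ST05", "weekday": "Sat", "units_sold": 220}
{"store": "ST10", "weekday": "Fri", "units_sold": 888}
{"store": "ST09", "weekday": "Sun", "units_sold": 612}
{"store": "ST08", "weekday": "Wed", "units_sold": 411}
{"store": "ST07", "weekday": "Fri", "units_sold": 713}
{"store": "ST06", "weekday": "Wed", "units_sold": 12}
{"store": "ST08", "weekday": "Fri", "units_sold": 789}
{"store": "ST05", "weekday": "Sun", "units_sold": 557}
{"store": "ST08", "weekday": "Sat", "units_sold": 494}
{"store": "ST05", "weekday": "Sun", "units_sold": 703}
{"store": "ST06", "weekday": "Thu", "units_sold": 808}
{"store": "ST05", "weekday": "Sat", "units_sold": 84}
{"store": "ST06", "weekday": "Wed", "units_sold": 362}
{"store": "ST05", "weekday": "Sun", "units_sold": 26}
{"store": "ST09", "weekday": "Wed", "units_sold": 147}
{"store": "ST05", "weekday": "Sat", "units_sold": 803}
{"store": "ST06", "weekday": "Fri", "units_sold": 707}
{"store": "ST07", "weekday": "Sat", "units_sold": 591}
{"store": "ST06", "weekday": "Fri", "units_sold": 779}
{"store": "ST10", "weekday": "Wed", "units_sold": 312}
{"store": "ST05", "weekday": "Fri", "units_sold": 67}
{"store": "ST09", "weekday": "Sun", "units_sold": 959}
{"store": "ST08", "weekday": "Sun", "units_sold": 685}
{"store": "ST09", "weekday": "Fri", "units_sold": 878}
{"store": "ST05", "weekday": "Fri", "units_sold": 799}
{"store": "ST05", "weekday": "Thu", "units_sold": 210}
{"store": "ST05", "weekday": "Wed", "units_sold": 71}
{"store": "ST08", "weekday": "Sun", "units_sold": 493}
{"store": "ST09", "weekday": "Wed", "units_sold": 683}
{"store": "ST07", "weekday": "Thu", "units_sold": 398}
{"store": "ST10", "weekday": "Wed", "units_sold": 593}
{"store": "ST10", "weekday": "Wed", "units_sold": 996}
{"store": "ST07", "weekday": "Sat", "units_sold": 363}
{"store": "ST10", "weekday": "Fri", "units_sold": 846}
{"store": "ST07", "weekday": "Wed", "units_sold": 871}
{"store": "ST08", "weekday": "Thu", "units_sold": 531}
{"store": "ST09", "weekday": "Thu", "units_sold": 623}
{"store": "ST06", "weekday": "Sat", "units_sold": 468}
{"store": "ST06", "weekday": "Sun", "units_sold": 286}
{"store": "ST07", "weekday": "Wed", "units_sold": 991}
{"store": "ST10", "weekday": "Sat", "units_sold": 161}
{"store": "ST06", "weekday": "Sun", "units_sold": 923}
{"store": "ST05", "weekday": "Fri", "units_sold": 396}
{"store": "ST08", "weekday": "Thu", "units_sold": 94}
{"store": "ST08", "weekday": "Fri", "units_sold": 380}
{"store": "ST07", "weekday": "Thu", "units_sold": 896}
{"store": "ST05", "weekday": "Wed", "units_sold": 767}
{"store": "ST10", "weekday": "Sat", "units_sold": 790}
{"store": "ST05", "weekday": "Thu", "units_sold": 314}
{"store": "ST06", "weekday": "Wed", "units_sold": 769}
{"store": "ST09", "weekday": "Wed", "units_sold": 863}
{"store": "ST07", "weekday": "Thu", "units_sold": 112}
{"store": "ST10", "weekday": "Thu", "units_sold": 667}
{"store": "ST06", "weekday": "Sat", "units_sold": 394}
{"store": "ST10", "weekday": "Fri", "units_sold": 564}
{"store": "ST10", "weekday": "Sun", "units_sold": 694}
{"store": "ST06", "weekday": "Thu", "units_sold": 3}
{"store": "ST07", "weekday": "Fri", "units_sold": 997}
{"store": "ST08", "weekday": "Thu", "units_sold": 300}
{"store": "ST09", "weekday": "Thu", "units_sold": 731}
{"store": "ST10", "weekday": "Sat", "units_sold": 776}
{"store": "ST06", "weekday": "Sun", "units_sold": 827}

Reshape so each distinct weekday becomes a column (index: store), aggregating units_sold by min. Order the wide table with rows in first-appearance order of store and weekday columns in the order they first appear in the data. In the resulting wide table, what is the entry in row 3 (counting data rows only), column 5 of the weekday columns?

With rows in first-appearance order of store, row 3 is store=ST10. weekday columns in first-appearance order: Fri, Sun, Thu, Wed, Sat; column 5 is Sat.
Long rows with store=ST10, weekday=Sat: min(161, 790, 776) = 161.

161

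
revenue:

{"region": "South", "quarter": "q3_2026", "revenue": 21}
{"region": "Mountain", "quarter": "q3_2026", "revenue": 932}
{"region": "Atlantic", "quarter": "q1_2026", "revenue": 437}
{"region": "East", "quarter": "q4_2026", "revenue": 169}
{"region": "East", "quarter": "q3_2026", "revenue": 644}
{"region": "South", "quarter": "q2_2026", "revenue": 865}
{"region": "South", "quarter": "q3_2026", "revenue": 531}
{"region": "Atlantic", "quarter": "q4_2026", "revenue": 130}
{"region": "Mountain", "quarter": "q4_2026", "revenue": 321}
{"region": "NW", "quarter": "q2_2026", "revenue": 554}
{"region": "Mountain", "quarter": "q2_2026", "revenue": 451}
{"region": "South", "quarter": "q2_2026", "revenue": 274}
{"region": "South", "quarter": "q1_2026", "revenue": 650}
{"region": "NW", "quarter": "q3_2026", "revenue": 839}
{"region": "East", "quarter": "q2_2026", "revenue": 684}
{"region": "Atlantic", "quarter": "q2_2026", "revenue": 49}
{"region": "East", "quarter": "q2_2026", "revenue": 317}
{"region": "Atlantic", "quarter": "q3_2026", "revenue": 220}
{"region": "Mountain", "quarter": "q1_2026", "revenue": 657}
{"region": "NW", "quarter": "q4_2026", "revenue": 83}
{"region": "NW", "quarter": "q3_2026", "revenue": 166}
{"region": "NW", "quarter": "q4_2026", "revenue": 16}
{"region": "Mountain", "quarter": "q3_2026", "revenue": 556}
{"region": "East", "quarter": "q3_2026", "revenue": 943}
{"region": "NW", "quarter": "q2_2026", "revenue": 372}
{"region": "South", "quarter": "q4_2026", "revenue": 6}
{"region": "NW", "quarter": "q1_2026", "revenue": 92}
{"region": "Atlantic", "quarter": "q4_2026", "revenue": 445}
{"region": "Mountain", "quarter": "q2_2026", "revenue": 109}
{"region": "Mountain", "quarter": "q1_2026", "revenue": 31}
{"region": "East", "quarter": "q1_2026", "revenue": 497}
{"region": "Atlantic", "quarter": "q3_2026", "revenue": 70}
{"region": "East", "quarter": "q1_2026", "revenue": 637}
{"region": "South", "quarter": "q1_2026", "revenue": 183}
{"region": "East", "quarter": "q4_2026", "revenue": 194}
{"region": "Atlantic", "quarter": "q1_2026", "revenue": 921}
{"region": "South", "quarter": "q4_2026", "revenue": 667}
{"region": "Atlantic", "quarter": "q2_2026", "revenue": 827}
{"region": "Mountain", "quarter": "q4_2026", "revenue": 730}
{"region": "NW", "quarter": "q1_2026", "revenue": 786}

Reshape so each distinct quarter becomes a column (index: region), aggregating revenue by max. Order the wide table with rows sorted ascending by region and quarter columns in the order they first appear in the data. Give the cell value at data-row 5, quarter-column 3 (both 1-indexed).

With rows sorted ascending by region, row 5 is region=South. quarter columns in first-appearance order: q3_2026, q1_2026, q4_2026, q2_2026; column 3 is q4_2026.
Long rows with region=South, quarter=q4_2026: max(6, 667) = 667.

667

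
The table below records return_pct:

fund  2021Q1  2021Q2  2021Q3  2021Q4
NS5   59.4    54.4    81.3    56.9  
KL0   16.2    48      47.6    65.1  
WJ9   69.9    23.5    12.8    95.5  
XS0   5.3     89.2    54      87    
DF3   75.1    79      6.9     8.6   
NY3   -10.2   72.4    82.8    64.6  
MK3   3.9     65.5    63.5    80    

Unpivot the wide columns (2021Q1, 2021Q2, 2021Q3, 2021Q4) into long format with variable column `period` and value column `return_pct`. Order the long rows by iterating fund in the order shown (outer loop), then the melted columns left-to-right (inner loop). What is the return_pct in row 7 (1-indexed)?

28 rows total (7 × 4). Row 7: index ⌊(7-1)/4⌋ = 1 into fund → KL0; (7-1) mod 4 = 2 into the melted columns → 2021Q3.
So row 7 is (KL0, 2021Q3, 47.6); return_pct = 47.6.

47.6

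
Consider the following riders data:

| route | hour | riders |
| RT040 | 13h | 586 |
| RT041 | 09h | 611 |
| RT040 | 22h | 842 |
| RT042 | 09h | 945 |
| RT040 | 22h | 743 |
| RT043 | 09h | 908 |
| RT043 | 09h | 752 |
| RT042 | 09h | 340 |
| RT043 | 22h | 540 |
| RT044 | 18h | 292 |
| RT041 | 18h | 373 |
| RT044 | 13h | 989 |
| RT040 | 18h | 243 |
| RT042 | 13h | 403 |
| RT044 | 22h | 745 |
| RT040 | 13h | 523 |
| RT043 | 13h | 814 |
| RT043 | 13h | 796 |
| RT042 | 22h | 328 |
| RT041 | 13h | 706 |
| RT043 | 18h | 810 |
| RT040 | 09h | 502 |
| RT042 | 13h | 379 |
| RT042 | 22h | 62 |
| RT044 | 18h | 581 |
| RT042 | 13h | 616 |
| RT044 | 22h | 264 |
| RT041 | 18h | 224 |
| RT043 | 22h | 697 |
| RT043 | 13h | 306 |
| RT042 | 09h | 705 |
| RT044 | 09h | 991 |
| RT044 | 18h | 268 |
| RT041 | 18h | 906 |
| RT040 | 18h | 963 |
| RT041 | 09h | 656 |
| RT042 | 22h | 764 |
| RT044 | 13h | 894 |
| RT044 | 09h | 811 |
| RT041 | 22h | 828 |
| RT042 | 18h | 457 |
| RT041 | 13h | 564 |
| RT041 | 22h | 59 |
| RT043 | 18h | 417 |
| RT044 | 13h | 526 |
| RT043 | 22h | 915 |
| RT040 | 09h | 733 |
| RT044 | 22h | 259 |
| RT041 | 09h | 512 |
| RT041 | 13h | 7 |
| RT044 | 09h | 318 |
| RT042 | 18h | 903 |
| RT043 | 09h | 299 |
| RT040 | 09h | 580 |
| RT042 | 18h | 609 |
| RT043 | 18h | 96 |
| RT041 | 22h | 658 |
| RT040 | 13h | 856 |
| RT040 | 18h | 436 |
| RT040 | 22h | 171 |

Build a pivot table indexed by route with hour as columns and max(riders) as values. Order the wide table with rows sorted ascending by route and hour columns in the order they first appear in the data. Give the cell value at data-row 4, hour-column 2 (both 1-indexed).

908

With rows sorted ascending by route, row 4 is route=RT043. hour columns in first-appearance order: 13h, 09h, 22h, 18h; column 2 is 09h.
Long rows with route=RT043, hour=09h: max(908, 752, 299) = 908.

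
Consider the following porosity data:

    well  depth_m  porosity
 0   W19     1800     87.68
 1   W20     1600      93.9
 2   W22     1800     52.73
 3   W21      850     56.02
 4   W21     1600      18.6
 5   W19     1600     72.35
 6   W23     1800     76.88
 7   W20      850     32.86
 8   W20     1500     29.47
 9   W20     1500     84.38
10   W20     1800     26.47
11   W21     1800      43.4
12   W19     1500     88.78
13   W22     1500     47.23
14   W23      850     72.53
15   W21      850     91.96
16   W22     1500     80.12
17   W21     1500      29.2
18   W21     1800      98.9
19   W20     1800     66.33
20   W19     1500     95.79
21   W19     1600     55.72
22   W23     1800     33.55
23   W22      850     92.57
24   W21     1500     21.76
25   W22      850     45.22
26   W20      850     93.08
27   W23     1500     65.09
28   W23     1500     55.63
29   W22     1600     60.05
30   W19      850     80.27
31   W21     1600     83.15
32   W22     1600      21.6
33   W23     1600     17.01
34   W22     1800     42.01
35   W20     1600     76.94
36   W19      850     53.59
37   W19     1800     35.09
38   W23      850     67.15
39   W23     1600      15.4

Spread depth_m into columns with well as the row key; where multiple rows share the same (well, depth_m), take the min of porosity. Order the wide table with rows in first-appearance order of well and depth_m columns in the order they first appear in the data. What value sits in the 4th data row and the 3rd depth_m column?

56.02

With rows in first-appearance order of well, row 4 is well=W21. depth_m columns in first-appearance order: 1800, 1600, 850, 1500; column 3 is 850.
Long rows with well=W21, depth_m=850: min(56.02, 91.96) = 56.02.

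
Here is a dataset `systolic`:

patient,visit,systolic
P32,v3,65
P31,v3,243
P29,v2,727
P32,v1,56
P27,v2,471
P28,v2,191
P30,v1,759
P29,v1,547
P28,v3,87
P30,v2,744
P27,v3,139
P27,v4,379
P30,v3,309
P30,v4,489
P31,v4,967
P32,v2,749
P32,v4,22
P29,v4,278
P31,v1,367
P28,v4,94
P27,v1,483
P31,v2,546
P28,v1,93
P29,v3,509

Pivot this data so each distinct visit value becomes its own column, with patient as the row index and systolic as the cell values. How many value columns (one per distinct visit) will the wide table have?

4

4 distinct visit values: v1, v2, v3, v4.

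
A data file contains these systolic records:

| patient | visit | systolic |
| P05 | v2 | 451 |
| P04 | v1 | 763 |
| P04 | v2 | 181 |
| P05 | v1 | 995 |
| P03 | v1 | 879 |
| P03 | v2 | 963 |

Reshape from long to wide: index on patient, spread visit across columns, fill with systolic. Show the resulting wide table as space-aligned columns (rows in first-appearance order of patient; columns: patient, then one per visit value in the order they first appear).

Columns: patient plus the 2 distinct visit values (v2, v1).
For example, row P05 column v2 takes systolic=451 from the long row (P05, v2).

patient  v2   v1 
P05      451  995
P04      181  763
P03      963  879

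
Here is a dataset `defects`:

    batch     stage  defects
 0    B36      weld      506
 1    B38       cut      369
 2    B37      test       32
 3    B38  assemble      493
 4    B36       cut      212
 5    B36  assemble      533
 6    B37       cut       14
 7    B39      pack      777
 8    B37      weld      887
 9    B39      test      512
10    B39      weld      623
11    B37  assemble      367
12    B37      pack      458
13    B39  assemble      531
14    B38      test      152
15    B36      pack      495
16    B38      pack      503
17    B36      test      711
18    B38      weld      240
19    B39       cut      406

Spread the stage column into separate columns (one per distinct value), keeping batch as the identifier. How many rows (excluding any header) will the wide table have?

4

4 distinct batch values → 4 rows.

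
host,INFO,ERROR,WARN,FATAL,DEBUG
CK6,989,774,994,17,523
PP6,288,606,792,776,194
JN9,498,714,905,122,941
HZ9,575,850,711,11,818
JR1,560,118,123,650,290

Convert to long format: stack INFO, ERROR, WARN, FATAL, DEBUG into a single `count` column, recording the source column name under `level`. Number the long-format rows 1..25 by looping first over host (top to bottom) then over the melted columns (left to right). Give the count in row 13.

25 rows total (5 × 5). Row 13: index ⌊(13-1)/5⌋ = 2 into host → JN9; (13-1) mod 5 = 2 into the melted columns → WARN.
So row 13 is (JN9, WARN, 905); count = 905.

905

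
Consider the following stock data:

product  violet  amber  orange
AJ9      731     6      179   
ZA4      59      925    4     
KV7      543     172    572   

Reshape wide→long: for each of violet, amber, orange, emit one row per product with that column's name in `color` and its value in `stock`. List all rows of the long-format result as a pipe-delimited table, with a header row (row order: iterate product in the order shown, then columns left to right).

Each (product, column) pair becomes one row: 3 × 3 = 9 rows.
For example, (AJ9, violet) → stock=731.

| product | color | stock |
| AJ9 | violet | 731 |
| AJ9 | amber | 6 |
| AJ9 | orange | 179 |
| ZA4 | violet | 59 |
| ZA4 | amber | 925 |
| ZA4 | orange | 4 |
| KV7 | violet | 543 |
| KV7 | amber | 172 |
| KV7 | orange | 572 |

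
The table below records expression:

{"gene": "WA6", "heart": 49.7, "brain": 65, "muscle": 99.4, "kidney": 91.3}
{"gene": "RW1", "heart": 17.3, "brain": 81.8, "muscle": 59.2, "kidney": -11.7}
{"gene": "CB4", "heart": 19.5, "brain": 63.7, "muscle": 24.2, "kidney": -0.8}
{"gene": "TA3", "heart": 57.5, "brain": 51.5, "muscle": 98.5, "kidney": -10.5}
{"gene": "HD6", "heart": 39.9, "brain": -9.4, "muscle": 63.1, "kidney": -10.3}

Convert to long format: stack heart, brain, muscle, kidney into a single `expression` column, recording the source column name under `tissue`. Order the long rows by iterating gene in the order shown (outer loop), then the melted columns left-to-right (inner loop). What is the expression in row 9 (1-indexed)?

20 rows total (5 × 4). Row 9: index ⌊(9-1)/4⌋ = 2 into gene → CB4; (9-1) mod 4 = 0 into the melted columns → heart.
So row 9 is (CB4, heart, 19.5); expression = 19.5.

19.5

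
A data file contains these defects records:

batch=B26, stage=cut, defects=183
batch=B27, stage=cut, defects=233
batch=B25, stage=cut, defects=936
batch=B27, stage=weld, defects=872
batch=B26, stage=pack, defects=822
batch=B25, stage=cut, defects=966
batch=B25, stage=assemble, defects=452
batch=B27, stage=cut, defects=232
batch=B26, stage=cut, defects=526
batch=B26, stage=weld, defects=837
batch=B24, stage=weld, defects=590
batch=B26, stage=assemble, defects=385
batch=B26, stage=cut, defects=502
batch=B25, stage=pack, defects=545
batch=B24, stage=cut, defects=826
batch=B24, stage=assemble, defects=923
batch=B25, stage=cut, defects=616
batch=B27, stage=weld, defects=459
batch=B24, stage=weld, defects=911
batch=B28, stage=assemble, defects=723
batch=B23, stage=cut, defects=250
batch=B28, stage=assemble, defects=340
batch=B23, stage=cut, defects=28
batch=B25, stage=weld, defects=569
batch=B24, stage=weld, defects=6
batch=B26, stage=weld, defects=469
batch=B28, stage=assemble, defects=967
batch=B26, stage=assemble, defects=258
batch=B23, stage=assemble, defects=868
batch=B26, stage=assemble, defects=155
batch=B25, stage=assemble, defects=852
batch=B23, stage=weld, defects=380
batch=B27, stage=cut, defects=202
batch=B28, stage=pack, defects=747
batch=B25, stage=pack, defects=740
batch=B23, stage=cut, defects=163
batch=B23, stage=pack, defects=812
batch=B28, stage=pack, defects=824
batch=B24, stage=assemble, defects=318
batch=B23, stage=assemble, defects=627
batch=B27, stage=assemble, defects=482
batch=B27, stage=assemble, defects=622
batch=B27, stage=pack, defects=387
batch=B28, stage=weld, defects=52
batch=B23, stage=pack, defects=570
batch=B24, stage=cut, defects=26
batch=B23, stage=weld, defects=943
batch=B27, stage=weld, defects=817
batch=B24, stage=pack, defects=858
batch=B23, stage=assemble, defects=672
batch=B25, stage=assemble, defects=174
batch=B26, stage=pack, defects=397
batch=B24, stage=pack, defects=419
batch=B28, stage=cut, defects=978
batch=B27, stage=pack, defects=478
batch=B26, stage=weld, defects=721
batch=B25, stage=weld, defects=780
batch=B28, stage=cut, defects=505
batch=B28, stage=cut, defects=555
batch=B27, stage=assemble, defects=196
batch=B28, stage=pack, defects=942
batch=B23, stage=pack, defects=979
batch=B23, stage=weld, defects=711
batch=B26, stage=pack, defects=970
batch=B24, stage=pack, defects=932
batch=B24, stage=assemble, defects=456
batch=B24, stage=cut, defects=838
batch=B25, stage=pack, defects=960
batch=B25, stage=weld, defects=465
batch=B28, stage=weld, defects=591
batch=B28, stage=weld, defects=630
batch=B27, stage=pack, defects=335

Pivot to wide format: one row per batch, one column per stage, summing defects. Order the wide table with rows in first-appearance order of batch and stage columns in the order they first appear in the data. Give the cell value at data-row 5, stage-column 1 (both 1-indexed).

With rows in first-appearance order of batch, row 5 is batch=B28. stage columns in first-appearance order: cut, weld, pack, assemble; column 1 is cut.
Long rows with batch=B28, stage=cut: 978 + 505 + 555 = 2038.

2038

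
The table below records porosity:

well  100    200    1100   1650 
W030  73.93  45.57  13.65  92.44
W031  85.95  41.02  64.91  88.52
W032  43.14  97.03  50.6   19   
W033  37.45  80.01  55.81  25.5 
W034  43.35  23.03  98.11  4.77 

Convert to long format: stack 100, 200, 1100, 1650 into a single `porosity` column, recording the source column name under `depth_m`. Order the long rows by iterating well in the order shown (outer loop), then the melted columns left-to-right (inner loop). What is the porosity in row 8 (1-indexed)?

88.52

20 rows total (5 × 4). Row 8: index ⌊(8-1)/4⌋ = 1 into well → W031; (8-1) mod 4 = 3 into the melted columns → 1650.
So row 8 is (W031, 1650, 88.52); porosity = 88.52.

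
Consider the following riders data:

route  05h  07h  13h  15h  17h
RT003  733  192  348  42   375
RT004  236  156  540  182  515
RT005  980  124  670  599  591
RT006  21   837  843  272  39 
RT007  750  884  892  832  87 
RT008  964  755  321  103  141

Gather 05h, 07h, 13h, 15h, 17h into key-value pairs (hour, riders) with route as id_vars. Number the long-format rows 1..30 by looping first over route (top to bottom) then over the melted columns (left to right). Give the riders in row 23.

892

30 rows total (6 × 5). Row 23: index ⌊(23-1)/5⌋ = 4 into route → RT007; (23-1) mod 5 = 2 into the melted columns → 13h.
So row 23 is (RT007, 13h, 892); riders = 892.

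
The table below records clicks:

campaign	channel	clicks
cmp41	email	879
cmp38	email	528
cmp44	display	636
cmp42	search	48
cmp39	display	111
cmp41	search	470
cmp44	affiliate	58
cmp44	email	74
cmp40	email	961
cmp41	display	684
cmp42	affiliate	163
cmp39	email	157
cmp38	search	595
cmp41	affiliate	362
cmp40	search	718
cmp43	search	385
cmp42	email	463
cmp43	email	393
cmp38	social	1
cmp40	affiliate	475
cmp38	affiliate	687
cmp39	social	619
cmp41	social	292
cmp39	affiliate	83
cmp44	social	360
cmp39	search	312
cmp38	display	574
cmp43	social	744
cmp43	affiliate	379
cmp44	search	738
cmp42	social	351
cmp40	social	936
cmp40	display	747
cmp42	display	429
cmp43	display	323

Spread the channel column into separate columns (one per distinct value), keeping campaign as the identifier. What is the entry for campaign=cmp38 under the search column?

Wide layout: rows indexed by campaign, columns are the 5 distinct channel values (email, display, search, affiliate, social).
Cell (campaign=cmp38, channel=search) draws from the long row where campaign=cmp38 and channel=search, which has clicks=595.

595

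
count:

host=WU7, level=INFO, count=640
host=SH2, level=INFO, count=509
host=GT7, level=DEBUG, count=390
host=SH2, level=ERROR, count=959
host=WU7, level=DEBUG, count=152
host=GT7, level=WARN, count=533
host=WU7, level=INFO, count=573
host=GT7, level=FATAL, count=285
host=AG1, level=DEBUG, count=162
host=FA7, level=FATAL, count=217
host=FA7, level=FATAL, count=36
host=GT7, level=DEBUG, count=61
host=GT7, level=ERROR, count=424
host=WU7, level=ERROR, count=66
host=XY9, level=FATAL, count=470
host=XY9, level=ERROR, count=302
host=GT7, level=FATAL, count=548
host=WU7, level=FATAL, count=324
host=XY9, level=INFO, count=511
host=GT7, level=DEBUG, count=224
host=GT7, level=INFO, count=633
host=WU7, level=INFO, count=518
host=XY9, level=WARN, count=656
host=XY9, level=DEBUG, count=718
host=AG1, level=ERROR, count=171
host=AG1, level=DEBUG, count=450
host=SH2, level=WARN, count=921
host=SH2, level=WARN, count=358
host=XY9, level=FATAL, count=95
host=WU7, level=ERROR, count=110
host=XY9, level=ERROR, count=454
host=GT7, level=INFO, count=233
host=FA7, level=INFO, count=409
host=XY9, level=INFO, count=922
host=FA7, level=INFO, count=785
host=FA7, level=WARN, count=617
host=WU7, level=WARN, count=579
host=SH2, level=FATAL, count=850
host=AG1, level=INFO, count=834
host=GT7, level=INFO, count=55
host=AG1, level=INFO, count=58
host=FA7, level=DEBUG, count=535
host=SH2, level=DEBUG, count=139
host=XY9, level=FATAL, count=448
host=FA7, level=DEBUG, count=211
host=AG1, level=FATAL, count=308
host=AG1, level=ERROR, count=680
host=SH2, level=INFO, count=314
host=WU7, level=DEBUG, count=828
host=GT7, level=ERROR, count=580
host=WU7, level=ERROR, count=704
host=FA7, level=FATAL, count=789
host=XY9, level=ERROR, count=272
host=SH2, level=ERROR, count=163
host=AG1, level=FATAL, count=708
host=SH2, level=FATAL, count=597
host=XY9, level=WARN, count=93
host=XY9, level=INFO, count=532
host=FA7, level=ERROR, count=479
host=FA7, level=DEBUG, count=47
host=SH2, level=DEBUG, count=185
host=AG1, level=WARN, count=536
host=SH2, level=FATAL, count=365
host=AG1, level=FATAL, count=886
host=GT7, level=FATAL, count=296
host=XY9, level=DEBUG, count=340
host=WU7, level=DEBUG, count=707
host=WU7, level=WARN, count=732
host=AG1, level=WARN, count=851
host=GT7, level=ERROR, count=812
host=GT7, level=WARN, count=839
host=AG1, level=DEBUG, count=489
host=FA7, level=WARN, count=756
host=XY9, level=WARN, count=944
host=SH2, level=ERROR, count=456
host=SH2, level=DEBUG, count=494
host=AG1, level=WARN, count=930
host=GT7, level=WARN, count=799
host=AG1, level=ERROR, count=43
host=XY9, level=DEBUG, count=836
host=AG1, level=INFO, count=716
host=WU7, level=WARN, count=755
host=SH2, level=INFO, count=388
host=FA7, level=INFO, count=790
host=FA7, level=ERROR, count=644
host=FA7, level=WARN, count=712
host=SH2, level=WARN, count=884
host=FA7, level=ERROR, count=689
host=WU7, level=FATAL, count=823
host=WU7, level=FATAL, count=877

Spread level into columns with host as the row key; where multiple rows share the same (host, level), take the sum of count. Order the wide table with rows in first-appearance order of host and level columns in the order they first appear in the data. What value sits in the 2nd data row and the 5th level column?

With rows in first-appearance order of host, row 2 is host=SH2. level columns in first-appearance order: INFO, DEBUG, ERROR, WARN, FATAL; column 5 is FATAL.
Long rows with host=SH2, level=FATAL: 850 + 597 + 365 = 1812.

1812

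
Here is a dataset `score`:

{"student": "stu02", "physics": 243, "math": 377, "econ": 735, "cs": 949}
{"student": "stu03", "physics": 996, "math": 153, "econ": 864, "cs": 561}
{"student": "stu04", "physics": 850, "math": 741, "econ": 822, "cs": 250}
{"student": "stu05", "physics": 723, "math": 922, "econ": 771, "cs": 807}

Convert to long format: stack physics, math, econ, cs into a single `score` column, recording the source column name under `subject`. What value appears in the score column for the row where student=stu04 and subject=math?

Unpivoting turns each (student, wide-column) pair into one long row.
The wide cell at row stu04, column math holds 741, so the long row (stu04, math) has score=741.

741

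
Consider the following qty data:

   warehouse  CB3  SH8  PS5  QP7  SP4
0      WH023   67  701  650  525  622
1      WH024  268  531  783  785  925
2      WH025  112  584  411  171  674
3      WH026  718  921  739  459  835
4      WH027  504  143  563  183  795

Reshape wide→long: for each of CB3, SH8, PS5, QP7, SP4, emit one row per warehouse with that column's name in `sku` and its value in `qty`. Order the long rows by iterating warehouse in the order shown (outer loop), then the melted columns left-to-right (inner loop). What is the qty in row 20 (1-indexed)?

25 rows total (5 × 5). Row 20: index ⌊(20-1)/5⌋ = 3 into warehouse → WH026; (20-1) mod 5 = 4 into the melted columns → SP4.
So row 20 is (WH026, SP4, 835); qty = 835.

835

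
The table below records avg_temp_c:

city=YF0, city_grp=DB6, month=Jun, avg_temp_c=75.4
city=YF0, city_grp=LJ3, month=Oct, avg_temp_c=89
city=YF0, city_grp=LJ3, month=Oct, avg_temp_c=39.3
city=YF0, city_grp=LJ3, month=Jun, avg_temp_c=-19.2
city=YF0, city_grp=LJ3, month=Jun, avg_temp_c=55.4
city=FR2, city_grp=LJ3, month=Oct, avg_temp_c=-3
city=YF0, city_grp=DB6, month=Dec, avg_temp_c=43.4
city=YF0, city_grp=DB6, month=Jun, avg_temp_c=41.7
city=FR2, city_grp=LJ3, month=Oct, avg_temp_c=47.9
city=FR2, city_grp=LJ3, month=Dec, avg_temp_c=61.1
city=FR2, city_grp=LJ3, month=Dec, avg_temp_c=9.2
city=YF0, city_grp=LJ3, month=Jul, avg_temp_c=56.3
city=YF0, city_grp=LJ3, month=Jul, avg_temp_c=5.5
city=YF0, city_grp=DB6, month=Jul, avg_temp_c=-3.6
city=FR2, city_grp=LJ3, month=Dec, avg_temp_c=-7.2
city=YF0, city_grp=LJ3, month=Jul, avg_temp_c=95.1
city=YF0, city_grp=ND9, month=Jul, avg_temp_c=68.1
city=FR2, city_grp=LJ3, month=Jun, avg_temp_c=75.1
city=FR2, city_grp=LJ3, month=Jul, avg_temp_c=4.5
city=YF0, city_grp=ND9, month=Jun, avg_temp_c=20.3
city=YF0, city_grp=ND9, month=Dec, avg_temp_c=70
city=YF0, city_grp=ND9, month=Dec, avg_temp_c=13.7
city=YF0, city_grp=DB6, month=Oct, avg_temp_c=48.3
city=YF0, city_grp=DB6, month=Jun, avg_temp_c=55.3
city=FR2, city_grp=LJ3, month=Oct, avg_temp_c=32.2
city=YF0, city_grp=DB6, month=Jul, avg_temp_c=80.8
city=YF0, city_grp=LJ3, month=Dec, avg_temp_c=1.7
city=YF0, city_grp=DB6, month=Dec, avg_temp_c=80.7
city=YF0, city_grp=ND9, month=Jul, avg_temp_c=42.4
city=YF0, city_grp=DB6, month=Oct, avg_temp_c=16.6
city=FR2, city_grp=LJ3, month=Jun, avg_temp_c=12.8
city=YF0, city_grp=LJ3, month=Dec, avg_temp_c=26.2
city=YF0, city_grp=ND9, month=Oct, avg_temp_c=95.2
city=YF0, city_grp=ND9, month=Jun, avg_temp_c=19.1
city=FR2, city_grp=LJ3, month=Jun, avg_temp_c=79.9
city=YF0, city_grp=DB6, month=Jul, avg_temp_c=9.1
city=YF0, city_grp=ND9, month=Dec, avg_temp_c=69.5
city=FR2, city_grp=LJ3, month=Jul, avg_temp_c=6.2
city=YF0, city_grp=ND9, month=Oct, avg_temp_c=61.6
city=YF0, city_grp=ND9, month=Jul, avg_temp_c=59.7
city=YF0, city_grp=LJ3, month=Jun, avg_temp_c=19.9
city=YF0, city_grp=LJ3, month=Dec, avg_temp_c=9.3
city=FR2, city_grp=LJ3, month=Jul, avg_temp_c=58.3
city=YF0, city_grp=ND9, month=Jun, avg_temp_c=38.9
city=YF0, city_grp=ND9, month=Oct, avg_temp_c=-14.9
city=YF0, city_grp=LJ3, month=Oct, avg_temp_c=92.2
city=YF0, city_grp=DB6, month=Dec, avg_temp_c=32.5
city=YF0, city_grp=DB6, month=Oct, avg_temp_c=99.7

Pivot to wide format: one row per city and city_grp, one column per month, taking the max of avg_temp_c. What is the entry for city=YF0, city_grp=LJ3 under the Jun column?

Rows with city=YF0, city_grp=LJ3 and month=Jun: avg_temp_c values are -19.2, 55.4, 19.9.
max(-19.2, 55.4, 19.9) = 55.4.

55.4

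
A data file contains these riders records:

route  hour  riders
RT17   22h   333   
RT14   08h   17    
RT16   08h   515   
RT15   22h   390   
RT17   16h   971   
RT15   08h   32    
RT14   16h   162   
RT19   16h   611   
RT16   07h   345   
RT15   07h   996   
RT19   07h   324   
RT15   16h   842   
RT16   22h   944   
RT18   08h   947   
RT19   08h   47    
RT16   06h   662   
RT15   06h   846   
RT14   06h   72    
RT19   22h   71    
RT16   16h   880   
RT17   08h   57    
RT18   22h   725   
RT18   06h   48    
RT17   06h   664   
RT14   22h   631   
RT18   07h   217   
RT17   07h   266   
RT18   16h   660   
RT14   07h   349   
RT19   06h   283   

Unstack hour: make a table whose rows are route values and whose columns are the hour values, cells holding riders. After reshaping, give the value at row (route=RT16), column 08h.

Wide layout: rows indexed by route, columns are the 5 distinct hour values (22h, 08h, 16h, 07h, 06h).
Cell (route=RT16, hour=08h) draws from the long row where route=RT16 and hour=08h, which has riders=515.

515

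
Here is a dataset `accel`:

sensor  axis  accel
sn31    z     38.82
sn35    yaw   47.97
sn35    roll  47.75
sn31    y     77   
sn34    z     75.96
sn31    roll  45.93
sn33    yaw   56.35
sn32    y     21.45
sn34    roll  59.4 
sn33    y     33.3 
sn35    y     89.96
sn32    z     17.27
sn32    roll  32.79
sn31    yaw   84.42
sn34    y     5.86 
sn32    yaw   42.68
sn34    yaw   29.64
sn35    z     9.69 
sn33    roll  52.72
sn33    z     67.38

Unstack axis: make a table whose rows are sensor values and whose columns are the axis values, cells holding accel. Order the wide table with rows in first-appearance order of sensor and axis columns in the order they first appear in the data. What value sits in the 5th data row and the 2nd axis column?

With rows in first-appearance order of sensor, row 5 is sensor=sn32. axis columns in first-appearance order: z, yaw, roll, y; column 2 is yaw.
Long rows with sensor=sn32, axis=yaw: accel = 42.68.

42.68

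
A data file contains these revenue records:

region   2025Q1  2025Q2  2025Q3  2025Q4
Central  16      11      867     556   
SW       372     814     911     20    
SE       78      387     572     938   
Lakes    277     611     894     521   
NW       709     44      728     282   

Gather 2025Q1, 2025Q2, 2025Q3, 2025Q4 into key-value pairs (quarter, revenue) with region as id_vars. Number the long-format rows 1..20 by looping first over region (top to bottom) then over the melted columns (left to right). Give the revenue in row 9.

78

20 rows total (5 × 4). Row 9: index ⌊(9-1)/4⌋ = 2 into region → SE; (9-1) mod 4 = 0 into the melted columns → 2025Q1.
So row 9 is (SE, 2025Q1, 78); revenue = 78.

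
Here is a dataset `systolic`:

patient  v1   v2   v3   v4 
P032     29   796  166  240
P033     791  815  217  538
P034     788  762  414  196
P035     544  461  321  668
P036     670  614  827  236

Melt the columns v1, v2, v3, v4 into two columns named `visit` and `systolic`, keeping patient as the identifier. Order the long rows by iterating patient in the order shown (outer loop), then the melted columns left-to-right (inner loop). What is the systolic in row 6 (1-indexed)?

20 rows total (5 × 4). Row 6: index ⌊(6-1)/4⌋ = 1 into patient → P033; (6-1) mod 4 = 1 into the melted columns → v2.
So row 6 is (P033, v2, 815); systolic = 815.

815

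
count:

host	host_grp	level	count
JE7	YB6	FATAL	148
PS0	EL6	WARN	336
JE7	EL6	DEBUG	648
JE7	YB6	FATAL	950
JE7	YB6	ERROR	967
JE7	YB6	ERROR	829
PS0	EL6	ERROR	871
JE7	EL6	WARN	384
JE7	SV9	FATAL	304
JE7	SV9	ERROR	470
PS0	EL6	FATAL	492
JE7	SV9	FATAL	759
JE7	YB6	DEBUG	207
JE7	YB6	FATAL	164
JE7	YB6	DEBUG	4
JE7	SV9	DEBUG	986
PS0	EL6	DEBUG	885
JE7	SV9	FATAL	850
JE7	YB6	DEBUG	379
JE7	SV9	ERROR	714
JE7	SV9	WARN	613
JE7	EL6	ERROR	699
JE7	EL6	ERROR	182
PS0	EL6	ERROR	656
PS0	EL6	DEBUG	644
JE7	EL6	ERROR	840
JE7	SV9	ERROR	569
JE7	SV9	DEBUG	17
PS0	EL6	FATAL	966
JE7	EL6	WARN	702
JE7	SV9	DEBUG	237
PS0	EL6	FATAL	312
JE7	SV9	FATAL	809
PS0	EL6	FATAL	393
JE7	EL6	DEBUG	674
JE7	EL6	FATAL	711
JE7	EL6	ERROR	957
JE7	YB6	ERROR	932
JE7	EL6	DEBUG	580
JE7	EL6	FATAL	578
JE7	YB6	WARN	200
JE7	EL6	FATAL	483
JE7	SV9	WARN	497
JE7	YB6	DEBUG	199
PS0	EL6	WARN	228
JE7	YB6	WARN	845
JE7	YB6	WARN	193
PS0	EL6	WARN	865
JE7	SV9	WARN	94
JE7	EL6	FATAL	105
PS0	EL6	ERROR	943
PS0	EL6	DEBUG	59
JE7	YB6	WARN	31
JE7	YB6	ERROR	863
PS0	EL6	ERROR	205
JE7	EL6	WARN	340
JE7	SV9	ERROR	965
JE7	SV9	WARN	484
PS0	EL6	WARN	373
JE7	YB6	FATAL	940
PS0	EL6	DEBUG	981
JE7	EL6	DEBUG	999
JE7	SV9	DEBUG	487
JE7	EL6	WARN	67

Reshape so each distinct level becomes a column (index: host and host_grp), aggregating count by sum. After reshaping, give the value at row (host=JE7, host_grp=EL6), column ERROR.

2678

Rows with host=JE7, host_grp=EL6 and level=ERROR: count values are 699, 182, 840, 957.
699 + 182 + 840 + 957 = 2678.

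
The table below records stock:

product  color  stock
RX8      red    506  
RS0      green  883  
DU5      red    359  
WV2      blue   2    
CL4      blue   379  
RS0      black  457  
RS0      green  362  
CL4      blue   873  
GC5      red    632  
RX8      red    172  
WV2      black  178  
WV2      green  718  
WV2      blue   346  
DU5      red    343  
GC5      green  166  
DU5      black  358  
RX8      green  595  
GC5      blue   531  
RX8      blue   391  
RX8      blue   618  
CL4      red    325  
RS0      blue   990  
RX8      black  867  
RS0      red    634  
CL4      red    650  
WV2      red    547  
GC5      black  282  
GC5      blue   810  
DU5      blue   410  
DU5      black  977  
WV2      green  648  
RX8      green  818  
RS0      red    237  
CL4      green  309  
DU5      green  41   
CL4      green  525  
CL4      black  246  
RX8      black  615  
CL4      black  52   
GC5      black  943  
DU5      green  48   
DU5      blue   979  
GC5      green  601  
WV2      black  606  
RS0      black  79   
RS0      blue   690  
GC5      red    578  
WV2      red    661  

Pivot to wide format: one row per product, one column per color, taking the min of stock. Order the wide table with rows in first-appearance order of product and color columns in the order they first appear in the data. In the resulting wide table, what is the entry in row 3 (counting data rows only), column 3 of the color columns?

With rows in first-appearance order of product, row 3 is product=DU5. color columns in first-appearance order: red, green, blue, black; column 3 is blue.
Long rows with product=DU5, color=blue: min(410, 979) = 410.

410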